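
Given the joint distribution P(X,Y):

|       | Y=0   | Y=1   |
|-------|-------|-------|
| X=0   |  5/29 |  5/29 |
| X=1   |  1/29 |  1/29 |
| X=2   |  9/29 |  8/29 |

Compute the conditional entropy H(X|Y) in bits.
1.2468 bits

H(X|Y) = H(X,Y) - H(Y)

H(X,Y) = -Σ_{x,y} P(x,y) log₂ P(x,y). Per-cell terms -P(x,y)·log₂P(x,y):
  X=0: 0.437251, 0.437251
  X=1: 0.167517, 0.167517
  X=2: 0.523879, 0.512546
Sum of the 6 terms: H(X,Y) = 2.24596 bits

Marginal of Y (column sums):
  P(Y=0) = 5/29 + 1/29 + 9/29 = 15/29
  P(Y=1) = 5/29 + 1/29 + 8/29 = 14/29
H(Y) = -[(15/29)·log₂(15/29) + (14/29)·log₂(14/29)]
  = 0.491943 + 0.507199 = 0.99914 bits

H(X|Y) = H(X,Y) - H(Y) = 2.24596 - 0.99914 = 1.2468 bits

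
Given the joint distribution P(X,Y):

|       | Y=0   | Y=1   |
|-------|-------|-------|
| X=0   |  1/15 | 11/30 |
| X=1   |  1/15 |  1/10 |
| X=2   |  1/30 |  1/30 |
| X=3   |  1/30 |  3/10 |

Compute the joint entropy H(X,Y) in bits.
2.3956 bits

H(X,Y) = -Σ_{x,y} P(x,y) log₂ P(x,y). Per-cell terms -P(x,y)·log₂P(x,y):
  X=0: 0.26046, 0.53073
  X=1: 0.26046, 0.33219
  X=2: 0.16356, 0.16356
  X=3: 0.16356, 0.52109
Sum of the 8 terms: H(X,Y) = 2.3956 bits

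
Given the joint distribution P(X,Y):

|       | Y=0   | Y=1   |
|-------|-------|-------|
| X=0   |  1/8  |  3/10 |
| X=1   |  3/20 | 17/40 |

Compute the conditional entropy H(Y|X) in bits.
0.8476 bits

H(Y|X) = H(X,Y) - H(X)

H(X,Y) = -Σ_{x,y} P(x,y) log₂ P(x,y). Per-cell terms -P(x,y)·log₂P(x,y):
  X=0: 0.37500, 0.52109
  X=1: 0.41054, 0.52465
Sum of the 4 terms: H(X,Y) = 1.8313 bits

Marginal of X (row sums):
  P(X=0) = 1/8 + 3/10 = 17/40
  P(X=1) = 3/20 + 17/40 = 23/40
H(X) = -[(17/40)·log₂(17/40) + (23/40)·log₂(23/40)]
  = 0.52465 + 0.45906 = 0.9837 bits

H(Y|X) = H(X,Y) - H(X) = 1.8313 - 0.9837 = 0.8476 bits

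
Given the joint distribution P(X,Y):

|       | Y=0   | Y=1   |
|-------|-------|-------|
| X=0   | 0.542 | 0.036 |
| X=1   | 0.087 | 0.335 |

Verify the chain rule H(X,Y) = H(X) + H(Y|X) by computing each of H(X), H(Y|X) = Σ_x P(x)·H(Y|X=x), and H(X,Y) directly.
H(X) = 0.9824 bits, H(Y|X) = 0.5042 bits, H(X,Y) = 1.4866 bits

Marginal of X (row sums):
  P(X=0) = 0.542 + 0.036 = 0.578
  P(X=1) = 0.087 + 0.335 = 0.422
H(X) = -[0.578·log₂(0.578) + 0.422·log₂(0.422)]
  = 0.45712 + 0.52526 = 0.9824 bits

H(Y|X) = Σ_x P(x)·H(Y|X=x):
  X=0: P(X=0) = 0.578, P(Y|X=0) = (271/289, 18/289) → H(Y|X=0) = 0.33644
  X=1: P(X=1) = 0.422, P(Y|X=1) = (87/422, 335/422) → H(Y|X=1) = 0.73408
H(Y|X) = 0.578·0.33644 + 0.422·0.73408 = 0.5042 bits

H(X,Y) = -Σ_{x,y} P(x,y) log₂ P(x,y). Per-cell terms -P(x,y)·log₂P(x,y):
  X=0: 0.47893, 0.17265
  X=1: 0.30649, 0.52855
Sum of the 4 terms: H(X,Y) = 1.4866 bits

Chain rule check:
  H(X) + H(Y|X) = 0.9824 + 0.5042 = 1.4866 bits
  H(X,Y) = 1.4866 bits
✓ Chain rule verified.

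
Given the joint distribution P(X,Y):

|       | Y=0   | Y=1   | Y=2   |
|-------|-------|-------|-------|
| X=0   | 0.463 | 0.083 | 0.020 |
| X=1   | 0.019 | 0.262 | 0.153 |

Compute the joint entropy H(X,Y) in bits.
1.9546 bits

H(X,Y) = -Σ_{x,y} P(x,y) log₂ P(x,y). Per-cell terms -P(x,y)·log₂P(x,y):
  X=0: 0.5144, 0.2980, 0.1129
  X=1: 0.1086, 0.5063, 0.4144
Sum of the 6 terms: H(X,Y) = 1.9546 bits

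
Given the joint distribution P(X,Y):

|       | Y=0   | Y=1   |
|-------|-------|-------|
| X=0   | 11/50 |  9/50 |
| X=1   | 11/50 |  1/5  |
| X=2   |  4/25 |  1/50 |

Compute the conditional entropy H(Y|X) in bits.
0.9070 bits

H(Y|X) = H(X,Y) - H(X)

H(X,Y) = -Σ_{x,y} P(x,y) log₂ P(x,y). Per-cell terms -P(x,y)·log₂P(x,y):
  X=0: 0.48057, 0.44531
  X=1: 0.48057, 0.46439
  X=2: 0.42302, 0.11288
Sum of the 6 terms: H(X,Y) = 2.4067 bits

Marginal of X (row sums):
  P(X=0) = 11/50 + 9/50 = 2/5
  P(X=1) = 11/50 + 1/5 = 21/50
  P(X=2) = 4/25 + 1/50 = 9/50
H(X) = -[(2/5)·log₂(2/5) + (21/50)·log₂(21/50) + (9/50)·log₂(9/50)]
  = 0.52877 + 0.52565 + 0.44531 = 1.4997 bits

H(Y|X) = H(X,Y) - H(X) = 2.4067 - 1.4997 = 0.9070 bits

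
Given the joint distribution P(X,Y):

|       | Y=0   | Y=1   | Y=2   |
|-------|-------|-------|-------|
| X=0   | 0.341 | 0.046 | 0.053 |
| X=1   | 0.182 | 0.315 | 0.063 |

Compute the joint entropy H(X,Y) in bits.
2.1818 bits

H(X,Y) = -Σ_{x,y} P(x,y) log₂ P(x,y). Per-cell terms -P(x,y)·log₂P(x,y):
  X=0: 0.52929, 0.20434, 0.22461
  X=1: 0.44735, 0.52497, 0.25128
Sum of the 6 terms: H(X,Y) = 2.1818 bits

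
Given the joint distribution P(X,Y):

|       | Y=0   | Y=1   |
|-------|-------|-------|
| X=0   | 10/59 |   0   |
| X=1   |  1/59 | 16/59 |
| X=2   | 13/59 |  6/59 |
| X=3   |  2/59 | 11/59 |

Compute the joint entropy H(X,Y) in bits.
2.4778 bits

H(X,Y) = -Σ_{x,y} P(x,y) log₂ P(x,y). Per-cell terms -P(x,y)·log₂P(x,y):
  X=0: 0.43402, 0.00000
  X=1: 0.09971, 0.51055
  X=2: 0.48082, 0.33536
  X=3: 0.16551, 0.45179
  (cells with P = 0 contribute 0)
Sum of the 8 terms: H(X,Y) = 2.4778 bits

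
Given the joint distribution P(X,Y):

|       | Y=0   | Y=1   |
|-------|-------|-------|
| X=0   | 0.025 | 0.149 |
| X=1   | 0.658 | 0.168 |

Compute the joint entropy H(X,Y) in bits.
1.3720 bits

H(X,Y) = -Σ_{x,y} P(x,y) log₂ P(x,y). Per-cell terms -P(x,y)·log₂P(x,y):
  X=0: 0.13305, 0.40925
  X=1: 0.39733, 0.43234
Sum of the 4 terms: H(X,Y) = 1.3720 bits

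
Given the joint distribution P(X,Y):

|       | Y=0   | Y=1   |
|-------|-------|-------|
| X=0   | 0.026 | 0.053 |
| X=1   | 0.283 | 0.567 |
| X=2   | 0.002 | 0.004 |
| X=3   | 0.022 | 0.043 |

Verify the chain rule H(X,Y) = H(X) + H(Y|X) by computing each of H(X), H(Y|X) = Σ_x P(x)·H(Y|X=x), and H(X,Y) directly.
H(X) = 0.7892 bits, H(Y|X) = 0.9180 bits, H(X,Y) = 1.7072 bits

Marginal of X (row sums):
  P(X=0) = 0.026 + 0.053 = 0.079
  P(X=1) = 0.283 + 0.567 = 0.850
  P(X=2) = 0.002 + 0.004 = 0.006
  P(X=3) = 0.022 + 0.043 = 0.065
H(X) = -[0.079·log₂(0.079) + 0.850·log₂(0.850) + 0.006·log₂(0.006) + 0.065·log₂(0.065)]
  = 0.289298 + 0.199295 + 0.044285 + 0.256322 = 0.7892 bits

H(Y|X) = Σ_x P(x)·H(Y|X=x):
  X=0: P(X=0) = 0.079, P(Y|X=0) = (26/79, 53/79) → H(Y|X=0) = 0.914019
  X=1: P(X=1) = 0.850, P(Y|X=1) = (283/850, 567/850) → H(Y|X=1) = 0.917903
  X=2: P(X=2) = 0.006, P(Y|X=2) = (1/3, 2/3) → H(Y|X=2) = 0.918296
  X=3: P(X=3) = 0.065, P(Y|X=3) = (22/65, 43/65) → H(Y|X=3) = 0.923339
H(Y|X) = 0.079·0.914019 + 0.850·0.917903 + 0.006·0.918296 + 0.065·0.923339 = 0.9180 bits

H(X,Y) = -Σ_{x,y} P(x,y) log₂ P(x,y). Per-cell terms -P(x,y)·log₂P(x,y):
  X=0: 0.136899, 0.224607
  X=1: 0.515379, 0.464134
  X=2: 0.017932, 0.031863
  X=3: 0.121140, 0.195199
Sum of the 8 terms: H(X,Y) = 1.7072 bits

Chain rule check:
  H(X) + H(Y|X) = 0.7892 + 0.9180 = 1.7072 bits
  H(X,Y) = 1.7072 bits
✓ Chain rule verified.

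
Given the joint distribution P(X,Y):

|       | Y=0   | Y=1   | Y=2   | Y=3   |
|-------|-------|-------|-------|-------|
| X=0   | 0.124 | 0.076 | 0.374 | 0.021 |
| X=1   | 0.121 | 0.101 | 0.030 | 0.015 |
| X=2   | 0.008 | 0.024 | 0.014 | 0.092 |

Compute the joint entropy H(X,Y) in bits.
2.8369 bits

H(X,Y) = -Σ_{x,y} P(x,y) log₂ P(x,y). Per-cell terms -P(x,y)·log₂P(x,y):
  X=0: 0.3734, 0.2826, 0.5307, 0.1170
  X=1: 0.3687, 0.3341, 0.1518, 0.0909
  X=2: 0.0557, 0.1291, 0.0862, 0.3167
Sum of the 12 terms: H(X,Y) = 2.8369 bits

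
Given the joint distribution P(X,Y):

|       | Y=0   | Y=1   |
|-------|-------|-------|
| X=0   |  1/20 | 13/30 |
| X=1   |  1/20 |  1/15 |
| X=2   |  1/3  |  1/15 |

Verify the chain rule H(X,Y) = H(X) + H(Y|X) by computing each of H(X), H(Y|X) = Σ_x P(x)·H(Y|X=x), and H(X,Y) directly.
H(X) = 1.3974 bits, H(Y|X) = 0.6069 bits, H(X,Y) = 2.0042 bits

Marginal of X (row sums):
  P(X=0) = 1/20 + 13/30 = 29/60
  P(X=1) = 1/20 + 1/15 = 7/60
  P(X=2) = 1/3 + 1/15 = 2/5
H(X) = -[(29/60)·log₂(29/60) + (7/60)·log₂(7/60) + (2/5)·log₂(2/5)]
  = 0.506973 + 0.361612 + 0.528771 = 1.3974 bits

H(Y|X) = Σ_x P(x)·H(Y|X=x):
  X=0: P(X=0) = 29/60, P(Y|X=0) = (3/29, 26/29) → H(Y|X=0) = 0.479832
  X=1: P(X=1) = 7/60, P(Y|X=1) = (3/7, 4/7) → H(Y|X=1) = 0.985228
  X=2: P(X=2) = 2/5, P(Y|X=2) = (5/6, 1/6) → H(Y|X=2) = 0.650022
H(Y|X) = (29/60)·0.479832 + (7/60)·0.985228 + (2/5)·0.650022 = 0.6069 bits

H(X,Y) = -Σ_{x,y} P(x,y) log₂ P(x,y). Per-cell terms -P(x,y)·log₂P(x,y):
  X=0: 0.216096, 0.522795
  X=1: 0.216096, 0.260459
  X=2: 0.528321, 0.260459
Sum of the 6 terms: H(X,Y) = 2.0042 bits

Chain rule check:
  H(X) + H(Y|X) = 1.3974 + 0.6069 = 2.0043 bits
  H(X,Y) = 2.0042 bits
✓ Chain rule verified (Δ = 0.0001 is 4-dp rounding noise: each of the three values was rounded independently).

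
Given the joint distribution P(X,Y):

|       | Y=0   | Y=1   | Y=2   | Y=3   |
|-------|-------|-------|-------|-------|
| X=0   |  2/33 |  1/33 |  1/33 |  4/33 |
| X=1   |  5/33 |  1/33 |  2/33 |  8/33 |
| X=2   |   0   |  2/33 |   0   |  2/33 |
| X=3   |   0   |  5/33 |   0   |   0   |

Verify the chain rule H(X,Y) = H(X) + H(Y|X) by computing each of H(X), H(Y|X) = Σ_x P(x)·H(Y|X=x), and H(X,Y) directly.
H(X) = 1.7835 bits, H(Y|X) = 1.3452 bits, H(X,Y) = 3.1287 bits

Marginal of X (row sums):
  P(X=0) = 2/33 + 1/33 + 1/33 + 4/33 = 8/33
  P(X=1) = 5/33 + 1/33 + 2/33 + 8/33 = 16/33
  P(X=2) = 0 + 2/33 + 0 + 2/33 = 4/33
  P(X=3) = 0 + 5/33 + 0 + 0 = 5/33
H(X) = -[(8/33)·log₂(8/33) + (16/33)·log₂(16/33) + (4/33)·log₂(4/33) + (5/33)·log₂(5/33)]
  = 0.4956 + 0.5064 + 0.3690 + 0.4125 = 1.7835 bits

H(Y|X) = Σ_x P(x)·H(Y|X=x):
  X=0: P(X=0) = 8/33, P(Y|X=0) = (1/4, 1/8, 1/8, 1/2) → H(Y|X=0) = 1.7500
  X=1: P(X=1) = 16/33, P(Y|X=1) = (5/16, 1/16, 1/8, 1/2) → H(Y|X=1) = 1.6494
  X=2: P(X=2) = 4/33, P(Y|X=2) = (0, 1/2, 0, 1/2) → H(Y|X=2) = 1.0000
  X=3: P(X=3) = 5/33, P(Y|X=3) = (0, 1, 0, 0) → H(Y|X=3) = 0.0000
H(Y|X) = (8/33)·1.7500 + (16/33)·1.6494 + (4/33)·1.0000 + (5/33)·0.0000 = 1.3452 bits

H(X,Y) = -Σ_{x,y} P(x,y) log₂ P(x,y). Per-cell terms -P(x,y)·log₂P(x,y):
  X=0: 0.2451, 0.1529, 0.1529, 0.3690
  X=1: 0.4125, 0.1529, 0.2451, 0.4956
  X=2: 0.0000, 0.2451, 0.0000, 0.2451
  X=3: 0.0000, 0.4125, 0.0000, 0.0000
  (cells with P = 0 contribute 0)
Sum of the 16 terms: H(X,Y) = 3.1287 bits

Chain rule check:
  H(X) + H(Y|X) = 1.7835 + 1.3452 = 3.1287 bits
  H(X,Y) = 3.1287 bits
✓ Chain rule verified.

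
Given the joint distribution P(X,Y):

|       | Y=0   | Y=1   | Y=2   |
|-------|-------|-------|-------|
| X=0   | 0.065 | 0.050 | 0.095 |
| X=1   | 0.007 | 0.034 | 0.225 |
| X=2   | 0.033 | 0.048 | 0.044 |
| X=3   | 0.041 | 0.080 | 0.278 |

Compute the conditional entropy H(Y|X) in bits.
1.1751 bits

H(Y|X) = H(X,Y) - H(X)

H(X,Y) = -Σ_{x,y} P(x,y) log₂ P(x,y). Per-cell terms -P(x,y)·log₂P(x,y):
  X=0: 0.2563, 0.2161, 0.3226
  X=1: 0.0501, 0.1659, 0.4842
  X=2: 0.1624, 0.2103, 0.1983
  X=3: 0.1889, 0.2915, 0.5134
Sum of the 12 terms: H(X,Y) = 3.0600 bits

Marginal of X (row sums):
  P(X=0) = 0.065 + 0.050 + 0.095 = 0.210
  P(X=1) = 0.007 + 0.034 + 0.225 = 0.266
  P(X=2) = 0.033 + 0.048 + 0.044 = 0.125
  P(X=3) = 0.041 + 0.080 + 0.278 = 0.399
H(X) = -[0.210·log₂(0.210) + 0.266·log₂(0.266) + 0.125·log₂(0.125) + 0.399·log₂(0.399)]
  = 0.4728 + 0.5082 + 0.3750 + 0.5289 = 1.8849 bits

H(Y|X) = H(X,Y) - H(X) = 3.0600 - 1.8849 = 1.1751 bits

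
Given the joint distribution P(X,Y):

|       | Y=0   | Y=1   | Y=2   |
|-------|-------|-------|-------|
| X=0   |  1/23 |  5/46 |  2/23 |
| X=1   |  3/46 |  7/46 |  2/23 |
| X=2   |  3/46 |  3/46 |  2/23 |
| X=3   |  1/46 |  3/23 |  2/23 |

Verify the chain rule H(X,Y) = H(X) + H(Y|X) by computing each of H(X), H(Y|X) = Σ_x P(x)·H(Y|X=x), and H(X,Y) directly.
H(X) = 1.9881 bits, H(Y|X) = 1.4694 bits, H(X,Y) = 3.4576 bits

Marginal of X (row sums):
  P(X=0) = 1/23 + 5/46 + 2/23 = 11/46
  P(X=1) = 3/46 + 7/46 + 2/23 = 7/23
  P(X=2) = 3/46 + 3/46 + 2/23 = 5/23
  P(X=3) = 1/46 + 3/23 + 2/23 = 11/46
H(X) = -[(11/46)·log₂(11/46) + (7/23)·log₂(7/23) + (5/23)·log₂(5/23) + (11/46)·log₂(11/46)]
  = 0.49360 + 0.52232 + 0.47862 + 0.49360 = 1.9881 bits

H(Y|X) = Σ_x P(x)·H(Y|X=x):
  X=0: P(X=0) = 11/46, P(Y|X=0) = (2/11, 5/11, 4/11) → H(Y|X=0) = 1.49492
  X=1: P(X=1) = 7/23, P(Y|X=1) = (3/14, 1/2, 2/7) → H(Y|X=1) = 1.49261
  X=2: P(X=2) = 5/23, P(Y|X=2) = (3/10, 3/10, 2/5) → H(Y|X=2) = 1.57095
  X=3: P(X=3) = 11/46, P(Y|X=3) = (1/11, 6/11, 4/11) → H(Y|X=3) = 1.32218
H(Y|X) = (11/46)·1.49492 + (7/23)·1.49261 + (5/23)·1.57095 + (11/46)·1.32218 = 1.4694 bits

H(X,Y) = -Σ_{x,y} P(x,y) log₂ P(x,y). Per-cell terms -P(x,y)·log₂P(x,y):
  X=0: 0.19668, 0.34800, 0.30640
  X=1: 0.25687, 0.41334, 0.30640
  X=2: 0.25687, 0.25687, 0.30640
  X=3: 0.12008, 0.38330, 0.30640
Sum of the 12 terms: H(X,Y) = 3.4576 bits

Chain rule check:
  H(X) + H(Y|X) = 1.9881 + 1.4694 = 3.4575 bits
  H(X,Y) = 3.4576 bits
✓ Chain rule verified (Δ = 0.0001 is 4-dp rounding noise: each of the three values was rounded independently).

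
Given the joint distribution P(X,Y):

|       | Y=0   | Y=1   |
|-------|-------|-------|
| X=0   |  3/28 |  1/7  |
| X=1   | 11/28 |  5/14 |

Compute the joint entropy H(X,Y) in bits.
1.8064 bits

H(X,Y) = -Σ_{x,y} P(x,y) log₂ P(x,y). Per-cell terms -P(x,y)·log₂P(x,y):
  X=0: 0.3453, 0.4011
  X=1: 0.5295, 0.5305
Sum of the 4 terms: H(X,Y) = 1.8064 bits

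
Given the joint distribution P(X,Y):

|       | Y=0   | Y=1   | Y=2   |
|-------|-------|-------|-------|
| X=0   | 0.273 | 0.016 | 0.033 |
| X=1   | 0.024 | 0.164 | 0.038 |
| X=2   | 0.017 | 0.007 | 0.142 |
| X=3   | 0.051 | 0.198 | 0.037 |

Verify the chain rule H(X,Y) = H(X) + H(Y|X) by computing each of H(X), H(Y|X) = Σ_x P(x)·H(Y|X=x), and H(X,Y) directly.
H(X) = 1.9579 bits, H(Y|X) = 0.9550 bits, H(X,Y) = 2.9128 bits

Marginal of X (row sums):
  P(X=0) = 0.273 + 0.016 + 0.033 = 0.322
  P(X=1) = 0.024 + 0.164 + 0.038 = 0.226
  P(X=2) = 0.017 + 0.007 + 0.142 = 0.166
  P(X=3) = 0.051 + 0.198 + 0.037 = 0.286
H(X) = -[0.322·log₂(0.322) + 0.226·log₂(0.226) + 0.166·log₂(0.166) + 0.286·log₂(0.286)]
  = 0.52643 + 0.48491 + 0.43006 + 0.51649 = 1.9579 bits

H(Y|X) = Σ_x P(x)·H(Y|X=x):
  X=0: P(X=0) = 0.322, P(Y|X=0) = (39/46, 8/161, 33/322) → H(Y|X=0) = 0.75394
  X=1: P(X=1) = 0.226, P(Y|X=1) = (12/113, 82/113, 19/113) → H(Y|X=1) = 1.11178
  X=2: P(X=2) = 0.166, P(Y|X=2) = (17/166, 7/166, 71/83) → H(Y|X=2) = 0.72201
  X=3: P(X=3) = 0.286, P(Y|X=3) = (51/286, 9/13, 37/286) → H(Y|X=3) = 1.19254
H(Y|X) = 0.322·0.75394 + 0.226·1.11178 + 0.166·0.72201 + 0.286·1.19254 = 0.9550 bits

H(X,Y) = -Σ_{x,y} P(x,y) log₂ P(x,y). Per-cell terms -P(x,y)·log₂P(x,y):
  X=0: 0.51134, 0.09545, 0.16241
  X=1: 0.12914, 0.42775, 0.17928
  X=2: 0.09993, 0.05011, 0.39988
  X=3: 0.21896, 0.46261, 0.17598
Sum of the 12 terms: H(X,Y) = 2.9128 bits

Chain rule check:
  H(X) + H(Y|X) = 1.9579 + 0.9550 = 2.9129 bits
  H(X,Y) = 2.9128 bits
✓ Chain rule verified (Δ = 0.0001 is 4-dp rounding noise: each of the three values was rounded independently).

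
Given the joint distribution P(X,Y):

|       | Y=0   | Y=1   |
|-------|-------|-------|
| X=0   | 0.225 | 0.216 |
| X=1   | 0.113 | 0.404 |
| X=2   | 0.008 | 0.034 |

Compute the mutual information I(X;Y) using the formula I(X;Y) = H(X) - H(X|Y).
0.0684 bits

I(X;Y) = H(X) - H(X|Y)

Marginal of X (row sums):
  P(X=0) = 0.225 + 0.216 = 0.441
  P(X=1) = 0.113 + 0.404 = 0.517
  P(X=2) = 0.008 + 0.034 = 0.042
H(X) = -[0.441·log₂(0.441) + 0.517·log₂(0.517) + 0.042·log₂(0.042)]
  = 0.5208869 + 0.4920619 + 0.1920856 = 1.205034 bits

Marginal of Y (column sums):
  P(Y=0) = 0.225 + 0.113 + 0.008 = 0.346
  P(Y=1) = 0.216 + 0.404 + 0.034 = 0.654
H(X|Y) = Σ_y P(y)·H(X|Y=y):
  Y=0: P(Y=0) = 0.346, P(X|Y=0) = (225/346, 113/346, 4/173) → H(X|Y=0) = 1.0566485
  Y=1: P(Y=1) = 0.654, P(X|Y=1) = (36/109, 202/327, 17/327) → H(X|Y=1) = 1.1789161
H(X|Y) = 0.346·1.0566485 + 0.654·1.1789161 = 1.136612 bits

I(X;Y) = H(X) - H(X|Y) = 1.205034 - 1.136612 = 0.0684 bits

Cross-check via I(X;Y) = H(X) + H(Y) - H(X,Y): computing H(Y) from the column sums and H(X,Y) from the 6 cells in the same way gives H(Y) = 0.930445 bits and H(X,Y) = 2.067056 bits, so
I(X;Y) = 1.205034 + 0.930445 - 2.067056 = 0.0684 bits ✓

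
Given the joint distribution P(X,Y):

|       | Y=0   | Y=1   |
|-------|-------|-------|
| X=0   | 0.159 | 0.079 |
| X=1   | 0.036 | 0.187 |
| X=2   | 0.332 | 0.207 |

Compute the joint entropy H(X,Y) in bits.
2.3346 bits

H(X,Y) = -Σ_{x,y} P(x,y) log₂ P(x,y). Per-cell terms -P(x,y)·log₂P(x,y):
  X=0: 0.4218, 0.2893
  X=1: 0.1727, 0.4523
  X=2: 0.5281, 0.4704
Sum of the 6 terms: H(X,Y) = 2.3346 bits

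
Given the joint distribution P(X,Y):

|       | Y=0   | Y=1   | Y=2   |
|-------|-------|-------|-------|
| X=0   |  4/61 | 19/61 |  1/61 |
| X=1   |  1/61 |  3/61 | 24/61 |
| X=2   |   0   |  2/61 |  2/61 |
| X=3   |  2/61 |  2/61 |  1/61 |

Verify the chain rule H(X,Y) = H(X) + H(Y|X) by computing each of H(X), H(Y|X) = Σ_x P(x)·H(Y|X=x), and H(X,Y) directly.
H(X) = 1.5987 bits, H(Y|X) = 0.8648 bits, H(X,Y) = 2.4634 bits

Marginal of X (row sums):
  P(X=0) = 4/61 + 19/61 + 1/61 = 24/61
  P(X=1) = 1/61 + 3/61 + 24/61 = 28/61
  P(X=2) = 0 + 2/61 + 2/61 = 4/61
  P(X=3) = 2/61 + 2/61 + 1/61 = 5/61
H(X) = -[(24/61)·log₂(24/61) + (28/61)·log₂(28/61) + (4/61)·log₂(4/61) + (5/61)·log₂(5/61)]
  = 0.5294852 + 0.5156509 + 0.2577533 + 0.2958040 = 1.5987 bits

H(Y|X) = Σ_x P(x)·H(Y|X=x):
  X=0: P(X=0) = 24/61, P(Y|X=0) = (1/6, 19/24, 1/24) → H(Y|X=0) = 0.8886866
  X=1: P(X=1) = 28/61, P(Y|X=1) = (1/28, 3/28, 6/7) → H(Y|X=1) = 0.7075697
  X=2: P(X=2) = 4/61, P(Y|X=2) = (0, 1/2, 1/2) → H(Y|X=2) = 1.0000000
  X=3: P(X=3) = 5/61, P(Y|X=3) = (2/5, 2/5, 1/5) → H(Y|X=3) = 1.5219281
H(Y|X) = (24/61)·0.8886866 + (28/61)·0.7075697 + (4/61)·1.0000000 + (5/61)·1.5219281 = 0.8648 bits

H(X,Y) = -Σ_{x,y} P(x,y) log₂ P(x,y). Per-cell terms -P(x,y)·log₂P(x,y):
  X=0: 0.2577533, 0.5241539, 0.0972252
  X=1: 0.0972252, 0.2137266, 0.5294852
  X=2: 0.0000000, 0.1616635, 0.1616635
  X=3: 0.1616635, 0.1616635, 0.0972252
  (cells with P = 0 contribute 0)
Sum of the 12 terms: H(X,Y) = 2.4634 bits

Chain rule check:
  H(X) + H(Y|X) = 1.5987 + 0.8648 = 2.4635 bits
  H(X,Y) = 2.4634 bits
✓ Chain rule verified (Δ = 0.0001 is 4-dp rounding noise: each of the three values was rounded independently).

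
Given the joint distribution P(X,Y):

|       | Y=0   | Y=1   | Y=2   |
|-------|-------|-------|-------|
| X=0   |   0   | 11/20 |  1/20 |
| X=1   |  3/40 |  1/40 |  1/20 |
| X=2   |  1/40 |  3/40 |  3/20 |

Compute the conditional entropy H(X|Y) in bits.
0.9076 bits

H(X|Y) = H(X,Y) - H(Y)

H(X,Y) = -Σ_{x,y} P(x,y) log₂ P(x,y). Per-cell terms -P(x,y)·log₂P(x,y):
  X=0: 0.00000, 0.47437, 0.21610
  X=1: 0.28027, 0.13305, 0.21610
  X=2: 0.13305, 0.28027, 0.41054
  (cells with P = 0 contribute 0)
Sum of the 9 terms: H(X,Y) = 2.14375 bits

Marginal of Y (column sums):
  P(Y=0) = 0 + 3/40 + 1/40 = 1/10
  P(Y=1) = 11/20 + 1/40 + 3/40 = 13/20
  P(Y=2) = 1/20 + 1/20 + 3/20 = 1/4
H(Y) = -[(1/10)·log₂(1/10) + (13/20)·log₂(13/20) + (1/4)·log₂(1/4)]
  = 0.33219 + 0.40397 + 0.50000 = 1.23616 bits

H(X|Y) = H(X,Y) - H(Y) = 2.14375 - 1.23616 = 0.9076 bits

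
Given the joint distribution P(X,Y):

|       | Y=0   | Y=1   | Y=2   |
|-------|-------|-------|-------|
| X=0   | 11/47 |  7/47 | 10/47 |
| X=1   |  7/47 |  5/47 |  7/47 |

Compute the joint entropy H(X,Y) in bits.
2.5368 bits

H(X,Y) = -Σ_{x,y} P(x,y) log₂ P(x,y). Per-cell terms -P(x,y)·log₂P(x,y):
  X=0: 0.49036, 0.40916, 0.47503
  X=1: 0.40916, 0.34390, 0.40916
Sum of the 6 terms: H(X,Y) = 2.5368 bits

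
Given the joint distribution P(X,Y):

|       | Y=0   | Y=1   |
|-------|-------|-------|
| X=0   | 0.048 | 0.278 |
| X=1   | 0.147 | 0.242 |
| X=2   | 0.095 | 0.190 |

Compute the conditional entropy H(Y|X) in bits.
0.8303 bits

H(Y|X) = H(X,Y) - H(X)

H(X,Y) = -Σ_{x,y} P(x,y) log₂ P(x,y). Per-cell terms -P(x,y)·log₂P(x,y):
  X=0: 0.2103, 0.5134
  X=1: 0.4066, 0.4954
  X=2: 0.3226, 0.4552
Sum of the 6 terms: H(X,Y) = 2.4035 bits

Marginal of X (row sums):
  P(X=0) = 0.048 + 0.278 = 0.326
  P(X=1) = 0.147 + 0.242 = 0.389
  P(X=2) = 0.095 + 0.190 = 0.285
H(X) = -[0.326·log₂(0.326) + 0.389·log₂(0.389) + 0.285·log₂(0.285)]
  = 0.5272 + 0.5299 + 0.5161 = 1.5732 bits

H(Y|X) = H(X,Y) - H(X) = 2.4035 - 1.5732 = 0.8303 bits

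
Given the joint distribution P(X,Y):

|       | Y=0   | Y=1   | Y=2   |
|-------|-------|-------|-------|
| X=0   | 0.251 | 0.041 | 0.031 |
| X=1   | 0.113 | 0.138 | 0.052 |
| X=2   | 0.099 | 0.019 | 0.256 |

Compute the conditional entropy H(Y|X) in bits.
1.1794 bits

H(Y|X) = H(X,Y) - H(X)

H(X,Y) = -Σ_{x,y} P(x,y) log₂ P(x,y). Per-cell terms -P(x,y)·log₂P(x,y):
  X=0: 0.50055, 0.18894, 0.15536
  X=1: 0.35545, 0.39430, 0.22180
  X=2: 0.33031, 0.10864, 0.50324
Sum of the 9 terms: H(X,Y) = 2.7586 bits

Marginal of X (row sums):
  P(X=0) = 0.251 + 0.041 + 0.031 = 0.323
  P(X=1) = 0.113 + 0.138 + 0.052 = 0.303
  P(X=2) = 0.099 + 0.019 + 0.256 = 0.374
H(X) = -[0.323·log₂(0.323) + 0.303·log₂(0.303) + 0.374·log₂(0.374)]
  = 0.52662 + 0.52195 + 0.53066 = 1.5792 bits

H(Y|X) = H(X,Y) - H(X) = 2.7586 - 1.5792 = 1.1794 bits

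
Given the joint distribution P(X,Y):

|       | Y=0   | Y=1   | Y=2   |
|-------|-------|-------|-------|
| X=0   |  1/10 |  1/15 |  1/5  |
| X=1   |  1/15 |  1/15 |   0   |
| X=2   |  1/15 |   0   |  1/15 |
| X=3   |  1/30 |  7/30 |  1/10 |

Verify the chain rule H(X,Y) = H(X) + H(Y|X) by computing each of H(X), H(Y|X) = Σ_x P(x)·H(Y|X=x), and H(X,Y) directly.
H(X) = 1.8366 bits, H(Y|X) = 1.2479 bits, H(X,Y) = 3.0845 bits

Marginal of X (row sums):
  P(X=0) = 1/10 + 1/15 + 1/5 = 11/30
  P(X=1) = 1/15 + 1/15 + 0 = 2/15
  P(X=2) = 1/15 + 0 + 1/15 = 2/15
  P(X=3) = 1/30 + 7/30 + 1/10 = 11/30
H(X) = -[(11/30)·log₂(11/30) + (2/15)·log₂(2/15) + (2/15)·log₂(2/15) + (11/30)·log₂(11/30)]
  = 0.53073 + 0.38759 + 0.38759 + 0.53073 = 1.8366 bits

H(Y|X) = Σ_x P(x)·H(Y|X=x):
  X=0: P(X=0) = 11/30, P(Y|X=0) = (3/11, 2/11, 6/11) → H(Y|X=0) = 1.43537
  X=1: P(X=1) = 2/15, P(Y|X=1) = (1/2, 1/2, 0) → H(Y|X=1) = 1.00000
  X=2: P(X=2) = 2/15, P(Y|X=2) = (1/2, 0, 1/2) → H(Y|X=2) = 1.00000
  X=3: P(X=3) = 11/30, P(Y|X=3) = (1/11, 7/11, 3/11) → H(Y|X=3) = 1.24067
H(Y|X) = (11/30)·1.43537 + (2/15)·1.00000 + (2/15)·1.00000 + (11/30)·1.24067 = 1.2479 bits

H(X,Y) = -Σ_{x,y} P(x,y) log₂ P(x,y). Per-cell terms -P(x,y)·log₂P(x,y):
  X=0: 0.33219, 0.26046, 0.46439
  X=1: 0.26046, 0.26046, 0.00000
  X=2: 0.26046, 0.00000, 0.26046
  X=3: 0.16356, 0.48989, 0.33219
  (cells with P = 0 contribute 0)
Sum of the 12 terms: H(X,Y) = 3.0845 bits

Chain rule check:
  H(X) + H(Y|X) = 1.8366 + 1.2479 = 3.0845 bits
  H(X,Y) = 3.0845 bits
✓ Chain rule verified.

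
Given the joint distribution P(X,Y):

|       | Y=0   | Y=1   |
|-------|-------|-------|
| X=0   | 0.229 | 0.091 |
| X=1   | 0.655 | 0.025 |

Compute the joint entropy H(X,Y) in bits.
1.3345 bits

H(X,Y) = -Σ_{x,y} P(x,y) log₂ P(x,y). Per-cell terms -P(x,y)·log₂P(x,y):
  X=0: 0.4870, 0.3147
  X=1: 0.3998, 0.1330
Sum of the 4 terms: H(X,Y) = 1.3345 bits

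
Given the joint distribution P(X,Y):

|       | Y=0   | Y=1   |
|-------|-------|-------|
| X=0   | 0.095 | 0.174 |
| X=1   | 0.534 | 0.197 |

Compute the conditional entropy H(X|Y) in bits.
0.7552 bits

H(X|Y) = H(X,Y) - H(Y)

H(X,Y) = -Σ_{x,y} P(x,y) log₂ P(x,y). Per-cell terms -P(x,y)·log₂P(x,y):
  X=0: 0.3226, 0.4390
  X=1: 0.4833, 0.4617
Sum of the 4 terms: H(X,Y) = 1.7066 bits

Marginal of Y (column sums):
  P(Y=0) = 0.095 + 0.534 = 0.629
  P(Y=1) = 0.174 + 0.197 = 0.371
H(Y) = -[0.629·log₂(0.629) + 0.371·log₂(0.371)]
  = 0.4207 + 0.5307 = 0.9514 bits

H(X|Y) = H(X,Y) - H(Y) = 1.7066 - 0.9514 = 0.7552 bits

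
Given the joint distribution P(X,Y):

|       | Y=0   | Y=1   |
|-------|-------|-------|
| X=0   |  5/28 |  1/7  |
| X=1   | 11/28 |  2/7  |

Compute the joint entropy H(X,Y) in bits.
1.8908 bits

H(X,Y) = -Σ_{x,y} P(x,y) log₂ P(x,y). Per-cell terms -P(x,y)·log₂P(x,y):
  X=0: 0.4438, 0.4011
  X=1: 0.5295, 0.5164
Sum of the 4 terms: H(X,Y) = 1.8908 bits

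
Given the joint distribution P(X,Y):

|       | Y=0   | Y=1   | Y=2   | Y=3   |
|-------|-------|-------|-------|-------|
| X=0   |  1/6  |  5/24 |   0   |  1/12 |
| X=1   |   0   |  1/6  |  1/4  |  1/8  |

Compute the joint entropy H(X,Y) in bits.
2.5069 bits

H(X,Y) = -Σ_{x,y} P(x,y) log₂ P(x,y). Per-cell terms -P(x,y)·log₂P(x,y):
  X=0: 0.43083, 0.47147, 0.00000, 0.29875
  X=1: 0.00000, 0.43083, 0.50000, 0.37500
  (cells with P = 0 contribute 0)
Sum of the 8 terms: H(X,Y) = 2.5069 bits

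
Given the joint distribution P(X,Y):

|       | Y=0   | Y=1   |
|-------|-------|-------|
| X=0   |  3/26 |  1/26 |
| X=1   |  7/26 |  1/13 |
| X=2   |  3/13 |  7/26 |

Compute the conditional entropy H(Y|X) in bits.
0.8872 bits

H(Y|X) = H(X,Y) - H(X)

H(X,Y) = -Σ_{x,y} P(x,y) log₂ P(x,y). Per-cell terms -P(x,y)·log₂P(x,y):
  X=0: 0.359478, 0.180786
  X=1: 0.509677, 0.284649
  X=2: 0.488187, 0.509677
Sum of the 6 terms: H(X,Y) = 2.33245 bits

Marginal of X (row sums):
  P(X=0) = 3/26 + 1/26 = 2/13
  P(X=1) = 7/26 + 1/13 = 9/26
  P(X=2) = 3/13 + 7/26 = 1/2
H(X) = -[(2/13)·log₂(2/13) + (9/26)·log₂(9/26) + (1/2)·log₂(1/2)]
  = 0.415452 + 0.529794 + 0.500000 = 1.44525 bits

H(Y|X) = H(X,Y) - H(X) = 2.33245 - 1.44525 = 0.8872 bits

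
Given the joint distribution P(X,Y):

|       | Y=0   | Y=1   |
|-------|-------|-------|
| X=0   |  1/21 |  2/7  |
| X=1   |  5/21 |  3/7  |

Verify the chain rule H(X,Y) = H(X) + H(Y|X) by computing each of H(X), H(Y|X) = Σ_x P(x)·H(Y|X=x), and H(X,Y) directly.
H(X) = 0.9183 bits, H(Y|X) = 0.8241 bits, H(X,Y) = 1.7424 bits

Marginal of X (row sums):
  P(X=0) = 1/21 + 2/7 = 1/3
  P(X=1) = 5/21 + 3/7 = 2/3
H(X) = -[(1/3)·log₂(1/3) + (2/3)·log₂(2/3)]
  = 0.5283 + 0.3900 = 0.9183 bits

H(Y|X) = Σ_x P(x)·H(Y|X=x):
  X=0: P(X=0) = 1/3, P(Y|X=0) = (1/7, 6/7) → H(Y|X=0) = 0.5917
  X=1: P(X=1) = 2/3, P(Y|X=1) = (5/14, 9/14) → H(Y|X=1) = 0.9403
H(Y|X) = (1/3)·0.5917 + (2/3)·0.9403 = 0.8241 bits

H(X,Y) = -Σ_{x,y} P(x,y) log₂ P(x,y). Per-cell terms -P(x,y)·log₂P(x,y):
  X=0: 0.2092, 0.5164
  X=1: 0.4929, 0.5239
Sum of the 4 terms: H(X,Y) = 1.7424 bits

Chain rule check:
  H(X) + H(Y|X) = 0.9183 + 0.8241 = 1.7424 bits
  H(X,Y) = 1.7424 bits
✓ Chain rule verified.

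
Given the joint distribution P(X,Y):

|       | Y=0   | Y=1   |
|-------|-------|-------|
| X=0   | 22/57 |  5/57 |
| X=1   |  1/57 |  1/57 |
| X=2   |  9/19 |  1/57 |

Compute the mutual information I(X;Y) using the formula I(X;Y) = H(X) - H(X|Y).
0.0656 bits

I(X;Y) = H(X) - H(X|Y)

Marginal of X (row sums):
  P(X=0) = 22/57 + 5/57 = 9/19
  P(X=1) = 1/57 + 1/57 = 2/57
  P(X=2) = 9/19 + 1/57 = 28/57
H(X) = -[(9/19)·log₂(9/19) + (2/57)·log₂(2/57) + (28/57)·log₂(28/57)]
  = 0.51063277 + 0.16957509 + 0.50377162 = 1.1839795 bits

Marginal of Y (column sums):
  P(Y=0) = 22/57 + 1/57 + 9/19 = 50/57
  P(Y=1) = 5/57 + 1/57 + 1/57 = 7/57
H(X|Y) = Σ_y P(y)·H(X|Y=y):
  Y=0: P(Y=0) = 50/57, P(X|Y=0) = (11/25, 1/50, 27/50) → H(X|Y=0) = 1.11406703
  Y=1: P(Y=1) = 7/57, P(X|Y=1) = (5/7, 1/7, 1/7) → H(X|Y=1) = 1.14883485
H(X|Y) = (50/57)·1.11406703 + (7/57)·1.14883485 = 1.1183368 bits

I(X;Y) = H(X) - H(X|Y) = 1.1839795 - 1.1183368 = 0.0656 bits

Cross-check via I(X;Y) = H(X) + H(Y) - H(X,Y): computing H(Y) from the column sums and H(X,Y) from the 6 cells in the same way gives H(Y) = 0.5373761 bits and H(X,Y) = 1.6557128 bits, so
I(X;Y) = 1.1839795 + 0.5373761 - 1.6557128 = 0.0656 bits ✓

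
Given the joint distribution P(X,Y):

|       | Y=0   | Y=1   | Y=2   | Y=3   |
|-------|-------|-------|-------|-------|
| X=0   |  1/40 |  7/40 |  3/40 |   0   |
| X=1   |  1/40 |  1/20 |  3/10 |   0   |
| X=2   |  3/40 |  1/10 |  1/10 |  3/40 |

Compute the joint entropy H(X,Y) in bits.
2.9485 bits

H(X,Y) = -Σ_{x,y} P(x,y) log₂ P(x,y). Per-cell terms -P(x,y)·log₂P(x,y):
  X=0: 0.13305, 0.44005, 0.28027, 0.00000
  X=1: 0.13305, 0.21610, 0.52109, 0.00000
  X=2: 0.28027, 0.33219, 0.33219, 0.28027
  (cells with P = 0 contribute 0)
Sum of the 12 terms: H(X,Y) = 2.9485 bits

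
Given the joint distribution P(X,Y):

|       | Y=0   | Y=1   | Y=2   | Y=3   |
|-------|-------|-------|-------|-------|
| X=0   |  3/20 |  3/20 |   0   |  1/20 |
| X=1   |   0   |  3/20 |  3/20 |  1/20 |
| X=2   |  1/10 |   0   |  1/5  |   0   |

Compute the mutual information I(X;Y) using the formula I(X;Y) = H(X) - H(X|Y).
0.5937 bits

I(X;Y) = H(X) - H(X|Y)

Marginal of X (row sums):
  P(X=0) = 3/20 + 3/20 + 0 + 1/20 = 7/20
  P(X=1) = 0 + 3/20 + 3/20 + 1/20 = 7/20
  P(X=2) = 1/10 + 0 + 1/5 + 0 = 3/10
H(X) = -[(7/20)·log₂(7/20) + (7/20)·log₂(7/20) + (3/10)·log₂(3/10)]
  = 0.5301 + 0.5301 + 0.5211 = 1.5813 bits

Marginal of Y (column sums):
  P(Y=0) = 3/20 + 0 + 1/10 = 1/4
  P(Y=1) = 3/20 + 3/20 + 0 = 3/10
  P(Y=2) = 0 + 3/20 + 1/5 = 7/20
  P(Y=3) = 1/20 + 1/20 + 0 = 1/10
H(X|Y) = Σ_y P(y)·H(X|Y=y):
  Y=0: P(Y=0) = 1/4, P(X|Y=0) = (3/5, 0, 2/5) → H(X|Y=0) = 0.9710
  Y=1: P(Y=1) = 3/10, P(X|Y=1) = (1/2, 1/2, 0) → H(X|Y=1) = 1.0000
  Y=2: P(Y=2) = 7/20, P(X|Y=2) = (0, 3/7, 4/7) → H(X|Y=2) = 0.9852
  Y=3: P(Y=3) = 1/10, P(X|Y=3) = (1/2, 1/2, 0) → H(X|Y=3) = 1.0000
H(X|Y) = (1/4)·0.9710 + (3/10)·1.0000 + (7/20)·0.9852 + (1/10)·1.0000 = 0.9876 bits

I(X;Y) = H(X) - H(X|Y) = 1.5813 - 0.9876 = 0.5937 bits

Cross-check via I(X;Y) = H(X) + H(Y) - H(X,Y): computing H(Y) from the column sums and H(X,Y) from the 12 cells in the same way gives H(Y) = 1.8834 bits and H(X,Y) = 2.8710 bits, so
I(X;Y) = 1.5813 + 1.8834 - 2.8710 = 0.5937 bits ✓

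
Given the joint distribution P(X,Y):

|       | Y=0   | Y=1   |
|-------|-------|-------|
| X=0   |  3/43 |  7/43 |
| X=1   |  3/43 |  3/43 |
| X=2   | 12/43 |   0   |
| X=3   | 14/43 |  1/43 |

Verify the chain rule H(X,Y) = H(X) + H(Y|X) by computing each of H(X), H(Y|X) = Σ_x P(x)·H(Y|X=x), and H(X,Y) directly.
H(X) = 1.9297 bits, H(Y|X) = 0.4678 bits, H(X,Y) = 2.3975 bits

Marginal of X (row sums):
  P(X=0) = 3/43 + 7/43 = 10/43
  P(X=1) = 3/43 + 3/43 = 6/43
  P(X=2) = 12/43 + 0 = 12/43
  P(X=3) = 14/43 + 1/43 = 15/43
H(X) = -[(10/43)·log₂(10/43) + (6/43)·log₂(6/43) + (12/43)·log₂(12/43) + (15/43)·log₂(15/43)]
  = 0.48938 + 0.39646 + 0.51385 + 0.53001 = 1.9297 bits

H(Y|X) = Σ_x P(x)·H(Y|X=x):
  X=0: P(X=0) = 10/43, P(Y|X=0) = (3/10, 7/10) → H(Y|X=0) = 0.88129
  X=1: P(X=1) = 6/43, P(Y|X=1) = (1/2, 1/2) → H(Y|X=1) = 1.00000
  X=2: P(X=2) = 12/43, P(Y|X=2) = (1, 0) → H(Y|X=2) = 0.00000
  X=3: P(X=3) = 15/43, P(Y|X=3) = (14/15, 1/15) → H(Y|X=3) = 0.35336
H(Y|X) = (10/43)·0.88129 + (6/43)·1.00000 + (12/43)·0.00000 + (15/43)·0.35336 = 0.4678 bits

H(X,Y) = -Σ_{x,y} P(x,y) log₂ P(x,y). Per-cell terms -P(x,y)·log₂P(x,y):
  X=0: 0.26800, 0.42633
  X=1: 0.26800, 0.26800
  X=2: 0.51385, 0.00000
  X=3: 0.52709, 0.12619
  (cells with P = 0 contribute 0)
Sum of the 8 terms: H(X,Y) = 2.3975 bits

Chain rule check:
  H(X) + H(Y|X) = 1.9297 + 0.4678 = 2.3975 bits
  H(X,Y) = 2.3975 bits
✓ Chain rule verified.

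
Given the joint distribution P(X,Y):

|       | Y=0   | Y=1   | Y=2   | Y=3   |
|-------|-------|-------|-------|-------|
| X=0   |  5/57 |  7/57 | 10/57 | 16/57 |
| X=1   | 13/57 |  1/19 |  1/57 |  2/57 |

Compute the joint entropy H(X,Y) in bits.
2.6164 bits

H(X,Y) = -Σ_{x,y} P(x,y) log₂ P(x,y). Per-cell terms -P(x,y)·log₂P(x,y):
  X=0: 0.3080, 0.3716, 0.4405, 0.5145
  X=1: 0.4863, 0.2236, 0.1023, 0.1696
Sum of the 8 terms: H(X,Y) = 2.6164 bits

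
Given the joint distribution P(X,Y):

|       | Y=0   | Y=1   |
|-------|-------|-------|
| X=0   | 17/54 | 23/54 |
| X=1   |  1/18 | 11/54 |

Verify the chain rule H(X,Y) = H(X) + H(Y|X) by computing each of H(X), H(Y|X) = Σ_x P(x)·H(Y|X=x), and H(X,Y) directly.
H(X) = 0.8256 bits, H(Y|X) = 0.9230 bits, H(X,Y) = 1.7486 bits

Marginal of X (row sums):
  P(X=0) = 17/54 + 23/54 = 20/27
  P(X=1) = 1/18 + 11/54 = 7/27
H(X) = -[(20/27)·log₂(20/27) + (7/27)·log₂(7/27)]
  = 0.32071 + 0.50492 = 0.8256 bits

H(Y|X) = Σ_x P(x)·H(Y|X=x):
  X=0: P(X=0) = 20/27, P(Y|X=0) = (17/40, 23/40) → H(Y|X=0) = 0.98371
  X=1: P(X=1) = 7/27, P(Y|X=1) = (3/14, 11/14) → H(Y|X=1) = 0.74960
H(Y|X) = (20/27)·0.98371 + (7/27)·0.74960 = 0.9230 bits

H(X,Y) = -Σ_{x,y} P(x,y) log₂ P(x,y). Per-cell terms -P(x,y)·log₂P(x,y):
  X=0: 0.52493, 0.52445
  X=1: 0.23166, 0.46759
Sum of the 4 terms: H(X,Y) = 1.7486 bits

Chain rule check:
  H(X) + H(Y|X) = 0.8256 + 0.9230 = 1.7486 bits
  H(X,Y) = 1.7486 bits
✓ Chain rule verified.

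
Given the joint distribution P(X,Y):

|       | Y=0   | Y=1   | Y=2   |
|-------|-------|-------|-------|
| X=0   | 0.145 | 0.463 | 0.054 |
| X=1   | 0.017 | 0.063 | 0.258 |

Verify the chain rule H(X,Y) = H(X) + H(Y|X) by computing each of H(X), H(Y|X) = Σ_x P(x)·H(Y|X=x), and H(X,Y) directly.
H(X) = 0.9229 bits, H(Y|X) = 1.0783 bits, H(X,Y) = 2.0012 bits

Marginal of X (row sums):
  P(X=0) = 0.145 + 0.463 + 0.054 = 0.662
  P(X=1) = 0.017 + 0.063 + 0.258 = 0.338
H(X) = -[0.662·log₂(0.662) + 0.338·log₂(0.338)]
  = 0.39395 + 0.52894 = 0.9229 bits

H(Y|X) = Σ_x P(x)·H(Y|X=x):
  X=0: P(X=0) = 0.662, P(Y|X=0) = (145/662, 463/662, 27/331) → H(Y|X=0) = 1.13556
  X=1: P(X=1) = 0.338, P(Y|X=1) = (17/338, 63/338, 129/169) → H(Y|X=1) = 0.96611
H(Y|X) = 0.662·1.13556 + 0.338·0.96611 = 1.0783 bits

H(X,Y) = -Σ_{x,y} P(x,y) log₂ P(x,y). Per-cell terms -P(x,y)·log₂P(x,y):
  X=0: 0.40395, 0.51435, 0.22739
  X=1: 0.09993, 0.25128, 0.50428
Sum of the 6 terms: H(X,Y) = 2.0012 bits

Chain rule check:
  H(X) + H(Y|X) = 0.9229 + 1.0783 = 2.0012 bits
  H(X,Y) = 2.0012 bits
✓ Chain rule verified.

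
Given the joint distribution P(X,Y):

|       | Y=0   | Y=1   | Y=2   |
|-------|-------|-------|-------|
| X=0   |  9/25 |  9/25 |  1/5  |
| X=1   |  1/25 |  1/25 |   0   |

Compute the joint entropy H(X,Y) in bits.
1.8971 bits

H(X,Y) = -Σ_{x,y} P(x,y) log₂ P(x,y). Per-cell terms -P(x,y)·log₂P(x,y):
  X=0: 0.53062, 0.53062, 0.46439
  X=1: 0.18575, 0.18575, 0.00000
  (cells with P = 0 contribute 0)
Sum of the 6 terms: H(X,Y) = 1.8971 bits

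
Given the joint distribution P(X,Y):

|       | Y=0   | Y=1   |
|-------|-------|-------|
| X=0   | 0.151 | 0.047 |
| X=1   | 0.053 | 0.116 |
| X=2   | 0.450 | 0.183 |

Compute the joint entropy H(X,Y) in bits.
2.1710 bits

H(X,Y) = -Σ_{x,y} P(x,y) log₂ P(x,y). Per-cell terms -P(x,y)·log₂P(x,y):
  X=0: 0.4118, 0.2073
  X=1: 0.2246, 0.3605
  X=2: 0.5184, 0.4484
Sum of the 6 terms: H(X,Y) = 2.1710 bits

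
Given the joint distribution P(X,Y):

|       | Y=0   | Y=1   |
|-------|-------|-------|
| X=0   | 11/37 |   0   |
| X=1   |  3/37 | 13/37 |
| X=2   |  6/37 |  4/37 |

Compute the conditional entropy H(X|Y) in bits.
1.1217 bits

H(X|Y) = H(X,Y) - H(Y)

H(X,Y) = -Σ_{x,y} P(x,y) log₂ P(x,y). Per-cell terms -P(x,y)·log₂P(x,y):
  X=0: 0.52028, 0.00000
  X=1: 0.29388, 0.53019
  X=2: 0.42559, 0.34697
  (cells with P = 0 contribute 0)
Sum of the 6 terms: H(X,Y) = 2.11691 bits

Marginal of Y (column sums):
  P(Y=0) = 11/37 + 3/37 + 6/37 = 20/37
  P(Y=1) = 0 + 13/37 + 4/37 = 17/37
H(Y) = -[(20/37)·log₂(20/37) + (17/37)·log₂(17/37)]
  = 0.47974 + 0.51551 = 0.99525 bits

H(X|Y) = H(X,Y) - H(Y) = 2.11691 - 0.99525 = 1.1217 bits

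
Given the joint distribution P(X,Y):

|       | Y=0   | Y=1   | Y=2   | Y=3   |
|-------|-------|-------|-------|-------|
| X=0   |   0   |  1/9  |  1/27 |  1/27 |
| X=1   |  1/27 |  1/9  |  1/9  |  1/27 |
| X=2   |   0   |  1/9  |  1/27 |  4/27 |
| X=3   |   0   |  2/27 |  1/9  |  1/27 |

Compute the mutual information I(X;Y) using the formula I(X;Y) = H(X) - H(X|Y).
0.1975 bits

I(X;Y) = H(X) - H(X|Y)

Marginal of X (row sums):
  P(X=0) = 0 + 1/9 + 1/27 + 1/27 = 5/27
  P(X=1) = 1/27 + 1/9 + 1/9 + 1/27 = 8/27
  P(X=2) = 0 + 1/9 + 1/27 + 4/27 = 8/27
  P(X=3) = 0 + 2/27 + 1/9 + 1/27 = 2/9
H(X) = -[(5/27)·log₂(5/27) + (8/27)·log₂(8/27) + (8/27)·log₂(8/27) + (2/9)·log₂(2/9)]
  = 0.4505 + 0.5200 + 0.5200 + 0.4822 = 1.9727 bits

Marginal of Y (column sums):
  P(Y=0) = 0 + 1/27 + 0 + 0 = 1/27
  P(Y=1) = 1/9 + 1/9 + 1/9 + 2/27 = 11/27
  P(Y=2) = 1/27 + 1/9 + 1/27 + 1/9 = 8/27
  P(Y=3) = 1/27 + 1/27 + 4/27 + 1/27 = 7/27
H(X|Y) = Σ_y P(y)·H(X|Y=y):
  Y=0: P(Y=0) = 1/27, P(X|Y=0) = (0, 1, 0, 0) → H(X|Y=0) = 0.0000
  Y=1: P(Y=1) = 11/27, P(X|Y=1) = (3/11, 3/11, 3/11, 2/11) → H(X|Y=1) = 1.9808
  Y=2: P(Y=2) = 8/27, P(X|Y=2) = (1/8, 3/8, 1/8, 3/8) → H(X|Y=2) = 1.8113
  Y=3: P(Y=3) = 7/27, P(X|Y=3) = (1/7, 1/7, 4/7, 1/7) → H(X|Y=3) = 1.6645
H(X|Y) = (1/27)·0.0000 + (11/27)·1.9808 + (8/27)·1.8113 + (7/27)·1.6645 = 1.7752 bits

I(X;Y) = H(X) - H(X|Y) = 1.9727 - 1.7752 = 0.1975 bits

Cross-check via I(X;Y) = H(X) + H(Y) - H(X,Y): computing H(Y) from the column sums and H(X,Y) from the 16 cells in the same way gives H(Y) = 1.7288 bits and H(X,Y) = 3.5040 bits, so
I(X;Y) = 1.9727 + 1.7288 - 3.5040 = 0.1975 bits ✓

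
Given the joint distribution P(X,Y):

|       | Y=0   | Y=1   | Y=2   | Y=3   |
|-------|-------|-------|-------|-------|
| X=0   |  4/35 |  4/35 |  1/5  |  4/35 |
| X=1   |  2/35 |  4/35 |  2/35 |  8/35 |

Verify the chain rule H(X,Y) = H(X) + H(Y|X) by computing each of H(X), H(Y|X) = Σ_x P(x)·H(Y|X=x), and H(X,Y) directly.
H(X) = 0.9947 bits, H(Y|X) = 1.8588 bits, H(X,Y) = 2.8535 bits

Marginal of X (row sums):
  P(X=0) = 4/35 + 4/35 + 1/5 + 4/35 = 19/35
  P(X=1) = 2/35 + 4/35 + 2/35 + 8/35 = 16/35
H(X) = -[(19/35)·log₂(19/35) + (16/35)·log₂(16/35)]
  = 0.4785 + 0.5162 = 0.9947 bits

H(Y|X) = Σ_x P(x)·H(Y|X=x):
  X=0: P(X=0) = 19/35, P(Y|X=0) = (4/19, 4/19, 7/19, 4/19) → H(Y|X=0) = 1.9505
  X=1: P(X=1) = 16/35, P(Y|X=1) = (1/8, 1/4, 1/8, 1/2) → H(Y|X=1) = 1.7500
H(Y|X) = (19/35)·1.9505 + (16/35)·1.7500 = 1.8588 bits

H(X,Y) = -Σ_{x,y} P(x,y) log₂ P(x,y). Per-cell terms -P(x,y)·log₂P(x,y):
  X=0: 0.3576, 0.3576, 0.4644, 0.3576
  X=1: 0.2360, 0.3576, 0.2360, 0.4867
Sum of the 8 terms: H(X,Y) = 2.8535 bits

Chain rule check:
  H(X) + H(Y|X) = 0.9947 + 1.8588 = 2.8535 bits
  H(X,Y) = 2.8535 bits
✓ Chain rule verified.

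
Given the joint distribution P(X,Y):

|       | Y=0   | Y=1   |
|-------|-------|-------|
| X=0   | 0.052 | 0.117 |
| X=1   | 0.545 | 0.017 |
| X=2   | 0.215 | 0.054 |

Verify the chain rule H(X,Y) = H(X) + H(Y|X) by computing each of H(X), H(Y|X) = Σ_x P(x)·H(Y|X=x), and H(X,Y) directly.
H(X) = 1.4103 bits, H(Y|X) = 0.4550 bits, H(X,Y) = 1.8653 bits

Marginal of X (row sums):
  P(X=0) = 0.052 + 0.117 = 0.169
  P(X=1) = 0.545 + 0.017 = 0.562
  P(X=2) = 0.215 + 0.054 = 0.269
H(X) = -[0.169·log₂(0.169) + 0.562·log₂(0.562) + 0.269·log₂(0.269)]
  = 0.4335 + 0.4672 + 0.5096 = 1.4103 bits

H(Y|X) = Σ_x P(x)·H(Y|X=x):
  X=0: P(X=0) = 0.169, P(Y|X=0) = (4/13, 9/13) → H(Y|X=0) = 0.8905
  X=1: P(X=1) = 0.562, P(Y|X=1) = (545/562, 17/562) → H(Y|X=1) = 0.1956
  X=2: P(X=2) = 0.269, P(Y|X=2) = (215/269, 54/269) → H(Y|X=2) = 0.7234
H(Y|X) = 0.169·0.8905 + 0.562·0.1956 + 0.269·0.7234 = 0.4550 bits

H(X,Y) = -Σ_{x,y} P(x,y) log₂ P(x,y). Per-cell terms -P(x,y)·log₂P(x,y):
  X=0: 0.2218, 0.3622
  X=1: 0.4772, 0.0999
  X=2: 0.4768, 0.2274
Sum of the 6 terms: H(X,Y) = 1.8653 bits

Chain rule check:
  H(X) + H(Y|X) = 1.4103 + 0.4550 = 1.8653 bits
  H(X,Y) = 1.8653 bits
✓ Chain rule verified.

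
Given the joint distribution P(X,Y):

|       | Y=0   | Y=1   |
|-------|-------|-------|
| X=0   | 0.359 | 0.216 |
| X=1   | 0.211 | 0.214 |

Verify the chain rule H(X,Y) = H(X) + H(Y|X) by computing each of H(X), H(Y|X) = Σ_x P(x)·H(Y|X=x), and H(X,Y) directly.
H(X) = 0.9837 bits, H(Y|X) = 0.9741 bits, H(X,Y) = 1.9578 bits

Marginal of X (row sums):
  P(X=0) = 0.359 + 0.216 = 0.575
  P(X=1) = 0.211 + 0.214 = 0.425
H(X) = -[0.575·log₂(0.575) + 0.425·log₂(0.425)]
  = 0.4591 + 0.5246 = 0.9837 bits

H(Y|X) = Σ_x P(x)·H(Y|X=x):
  X=0: P(X=0) = 0.575, P(Y|X=0) = (359/575, 216/575) → H(Y|X=0) = 0.9549
  X=1: P(X=1) = 0.425, P(Y|X=1) = (211/425, 214/425) → H(Y|X=1) = 1.0000
H(Y|X) = 0.575·0.9549 + 0.425·1.0000 = 0.9741 bits

H(X,Y) = -Σ_{x,y} P(x,y) log₂ P(x,y). Per-cell terms -P(x,y)·log₂P(x,y):
  X=0: 0.5306, 0.4776
  X=1: 0.4736, 0.4760
Sum of the 4 terms: H(X,Y) = 1.9578 bits

Chain rule check:
  H(X) + H(Y|X) = 0.9837 + 0.9741 = 1.9578 bits
  H(X,Y) = 1.9578 bits
✓ Chain rule verified.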